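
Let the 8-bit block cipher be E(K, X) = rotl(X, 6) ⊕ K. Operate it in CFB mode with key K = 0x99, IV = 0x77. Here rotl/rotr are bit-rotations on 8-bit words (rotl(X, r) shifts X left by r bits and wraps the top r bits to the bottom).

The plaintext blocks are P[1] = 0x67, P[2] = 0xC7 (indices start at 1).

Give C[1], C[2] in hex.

CFB encryption: C_i = P_i ⊕ E(K, C_{i−1}), with C_{0} = IV.
C[1]: E(K, 0x77) = 0x44; 0x67 ⊕ 0x44 = 0x23.
C[2]: E(K, 0x23) = 0x51; 0xC7 ⊕ 0x51 = 0x96.

C[1] = 0x23, C[2] = 0x96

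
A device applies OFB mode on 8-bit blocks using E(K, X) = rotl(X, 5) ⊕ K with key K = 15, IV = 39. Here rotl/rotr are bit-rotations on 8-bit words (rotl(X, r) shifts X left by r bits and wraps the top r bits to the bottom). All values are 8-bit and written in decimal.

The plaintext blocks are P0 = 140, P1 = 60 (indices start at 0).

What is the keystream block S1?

114

OFB encryption: S_i = E(K, S_{i−1}) with S_{−1} = IV; C_i = P_i ⊕ S_i.
C0: S = E(K, 39) = 235; 140 ⊕ 235 = 103.
C1: S = E(K, 235) = 114; 60 ⊕ 114 = 78.
So S1 = 114.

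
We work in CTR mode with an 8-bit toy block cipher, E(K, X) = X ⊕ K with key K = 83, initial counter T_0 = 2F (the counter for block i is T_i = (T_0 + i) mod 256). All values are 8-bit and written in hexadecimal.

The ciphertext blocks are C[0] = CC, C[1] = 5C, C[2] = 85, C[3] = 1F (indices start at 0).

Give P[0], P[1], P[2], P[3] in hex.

CTR decryption: S_i = E(K, T_i) where T_i is the counter for block i; P_i = C_i ⊕ S_i.
P[0]: T = 2F, S = E(K, T) = AC; CC ⊕ AC = 60.
P[1]: T = 30, S = E(K, T) = B3; 5C ⊕ B3 = EF.
P[2]: T = 31, S = E(K, T) = B2; 85 ⊕ B2 = 37.
P[3]: T = 32, S = E(K, T) = B1; 1F ⊕ B1 = AE.

P[0] = 60, P[1] = EF, P[2] = 37, P[3] = AE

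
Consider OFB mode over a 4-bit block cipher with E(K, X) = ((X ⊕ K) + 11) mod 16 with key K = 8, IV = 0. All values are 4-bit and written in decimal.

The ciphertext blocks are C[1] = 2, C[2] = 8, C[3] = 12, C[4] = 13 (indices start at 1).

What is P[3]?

P[3] = 5

OFB decryption: S_i = E(K, S_{i−1}) with S_{0} = IV; P_i = C_i ⊕ S_i.
P[1]: S = E(K, 0) = 3; 2 ⊕ 3 = 1.
P[2]: S = E(K, 3) = 6; 8 ⊕ 6 = 14.
P[3]: S = E(K, 6) = 9; 12 ⊕ 9 = 5.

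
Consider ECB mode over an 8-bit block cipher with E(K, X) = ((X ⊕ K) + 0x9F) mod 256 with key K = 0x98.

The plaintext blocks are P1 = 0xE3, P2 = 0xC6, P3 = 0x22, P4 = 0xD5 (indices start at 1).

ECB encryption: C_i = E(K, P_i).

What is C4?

C4: E(K, 0xD5) = 0xEC.

C4 = 0xEC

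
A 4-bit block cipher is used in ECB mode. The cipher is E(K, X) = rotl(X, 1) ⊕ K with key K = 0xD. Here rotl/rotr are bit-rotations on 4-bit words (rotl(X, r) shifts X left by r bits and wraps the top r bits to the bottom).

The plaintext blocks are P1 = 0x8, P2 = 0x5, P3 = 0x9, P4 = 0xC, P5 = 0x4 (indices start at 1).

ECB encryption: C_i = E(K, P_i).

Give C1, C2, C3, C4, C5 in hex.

C1: E(K, 0x8) = 0xC.
C2: E(K, 0x5) = 0x7.
C3: E(K, 0x9) = 0xE.
C4: E(K, 0xC) = 0x4.
C5: E(K, 0x4) = 0x5.

C1 = 0xC, C2 = 0x7, C3 = 0xE, C4 = 0x4, C5 = 0x5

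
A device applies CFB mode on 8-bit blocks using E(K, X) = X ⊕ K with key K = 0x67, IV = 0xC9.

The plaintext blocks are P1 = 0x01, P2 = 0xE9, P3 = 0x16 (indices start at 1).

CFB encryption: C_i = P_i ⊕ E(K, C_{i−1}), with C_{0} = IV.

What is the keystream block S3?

0x46

C1: E(K, 0xC9) = 0xAE; 0x01 ⊕ 0xAE = 0xAF.
C2: E(K, 0xAF) = 0xC8; 0xE9 ⊕ 0xC8 = 0x21.
C3: E(K, 0x21) = 0x46; 0x16 ⊕ 0x46 = 0x50.
So S3 = 0x46.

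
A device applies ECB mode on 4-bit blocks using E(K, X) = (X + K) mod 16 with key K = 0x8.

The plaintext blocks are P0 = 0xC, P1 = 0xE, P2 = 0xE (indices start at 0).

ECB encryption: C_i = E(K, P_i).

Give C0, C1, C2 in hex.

C0: E(K, 0xC) = 0x4.
C1: E(K, 0xE) = 0x6.
C2: E(K, 0xE) = 0x6.

C0 = 0x4, C1 = 0x6, C2 = 0x6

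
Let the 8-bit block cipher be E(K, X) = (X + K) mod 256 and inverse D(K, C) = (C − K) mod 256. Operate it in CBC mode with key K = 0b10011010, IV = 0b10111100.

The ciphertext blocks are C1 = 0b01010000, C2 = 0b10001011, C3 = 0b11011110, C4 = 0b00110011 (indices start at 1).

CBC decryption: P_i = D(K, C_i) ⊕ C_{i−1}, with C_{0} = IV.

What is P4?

P4 = 0b01000111

P4: D(K, 0b00110011) = 0b10011001; 0b10011001 ⊕ 0b11011110 = 0b01000111.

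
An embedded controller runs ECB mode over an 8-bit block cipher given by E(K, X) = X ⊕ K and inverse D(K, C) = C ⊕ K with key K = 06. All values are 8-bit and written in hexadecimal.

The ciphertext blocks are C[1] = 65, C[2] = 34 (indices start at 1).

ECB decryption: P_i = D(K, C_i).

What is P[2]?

P[2] = 32

P[2]: D(K, 34) = 32.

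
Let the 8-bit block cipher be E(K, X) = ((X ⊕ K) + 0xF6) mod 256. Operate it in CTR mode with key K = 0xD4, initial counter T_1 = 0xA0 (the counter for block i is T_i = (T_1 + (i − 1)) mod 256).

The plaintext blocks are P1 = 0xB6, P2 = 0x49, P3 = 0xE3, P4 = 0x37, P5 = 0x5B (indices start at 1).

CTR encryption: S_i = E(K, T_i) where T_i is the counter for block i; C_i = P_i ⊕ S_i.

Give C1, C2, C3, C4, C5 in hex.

C1: T = 0xA0, S = E(K, T) = 0x6A; 0xB6 ⊕ 0x6A = 0xDC.
C2: T = 0xA1, S = E(K, T) = 0x6B; 0x49 ⊕ 0x6B = 0x22.
C3: T = 0xA2, S = E(K, T) = 0x6C; 0xE3 ⊕ 0x6C = 0x8F.
C4: T = 0xA3, S = E(K, T) = 0x6D; 0x37 ⊕ 0x6D = 0x5A.
C5: T = 0xA4, S = E(K, T) = 0x66; 0x5B ⊕ 0x66 = 0x3D.

C1 = 0xDC, C2 = 0x22, C3 = 0x8F, C4 = 0x5A, C5 = 0x3D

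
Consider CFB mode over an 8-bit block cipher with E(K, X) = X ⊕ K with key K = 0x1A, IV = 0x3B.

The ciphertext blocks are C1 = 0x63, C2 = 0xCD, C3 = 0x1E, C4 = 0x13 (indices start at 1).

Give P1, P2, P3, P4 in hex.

P1 = 0x42, P2 = 0xB4, P3 = 0xC9, P4 = 0x17

CFB decryption: P_i = C_i ⊕ E(K, C_{i−1}), with C_{0} = IV.
P1: E(K, 0x3B) = 0x21; 0x63 ⊕ 0x21 = 0x42.
P2: E(K, 0x63) = 0x79; 0xCD ⊕ 0x79 = 0xB4.
P3: E(K, 0xCD) = 0xD7; 0x1E ⊕ 0xD7 = 0xC9.
P4: E(K, 0x1E) = 0x04; 0x13 ⊕ 0x04 = 0x17.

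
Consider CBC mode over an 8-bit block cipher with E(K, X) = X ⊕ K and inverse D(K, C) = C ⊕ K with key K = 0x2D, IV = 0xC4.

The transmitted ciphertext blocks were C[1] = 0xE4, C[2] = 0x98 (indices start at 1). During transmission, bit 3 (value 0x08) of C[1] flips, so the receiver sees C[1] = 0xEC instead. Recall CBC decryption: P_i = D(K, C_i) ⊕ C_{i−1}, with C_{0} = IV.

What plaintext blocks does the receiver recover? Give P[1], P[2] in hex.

Only C[1] changed, to 0xEC. In CBC, a change in C_i garbles P_i and flips the same bit in P_{i+1}. Decrypting the received ciphertext:
P[1]: D(K, 0xEC) = 0xC1; 0xC1 ⊕ 0xC4 = 0x05.
P[2]: D(K, 0x98) = 0xB5; 0xB5 ⊕ 0xEC = 0x59.
Blocks that differ from the original plaintext: P[1], P[2].

P[1] = 0x05, P[2] = 0x59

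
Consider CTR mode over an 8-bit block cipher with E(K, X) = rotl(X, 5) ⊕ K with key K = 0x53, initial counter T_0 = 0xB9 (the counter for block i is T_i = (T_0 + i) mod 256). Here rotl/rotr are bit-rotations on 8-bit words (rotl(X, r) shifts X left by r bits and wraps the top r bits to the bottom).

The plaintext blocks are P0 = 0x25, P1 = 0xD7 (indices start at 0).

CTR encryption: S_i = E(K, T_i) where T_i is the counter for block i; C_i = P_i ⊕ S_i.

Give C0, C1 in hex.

C0: T = 0xB9, S = E(K, T) = 0x64; 0x25 ⊕ 0x64 = 0x41.
C1: T = 0xBA, S = E(K, T) = 0x04; 0xD7 ⊕ 0x04 = 0xD3.

C0 = 0x41, C1 = 0xD3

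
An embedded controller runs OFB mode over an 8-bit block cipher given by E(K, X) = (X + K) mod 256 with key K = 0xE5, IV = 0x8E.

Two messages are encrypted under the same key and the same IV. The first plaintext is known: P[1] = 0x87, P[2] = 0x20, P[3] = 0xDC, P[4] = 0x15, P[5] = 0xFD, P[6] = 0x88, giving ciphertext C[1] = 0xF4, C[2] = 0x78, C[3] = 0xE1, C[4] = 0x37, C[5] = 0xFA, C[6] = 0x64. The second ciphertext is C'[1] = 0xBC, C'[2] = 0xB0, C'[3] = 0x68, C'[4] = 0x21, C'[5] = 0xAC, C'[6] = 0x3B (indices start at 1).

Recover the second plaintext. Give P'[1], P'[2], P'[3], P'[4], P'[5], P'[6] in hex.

P'[1] = 0xCF, P'[2] = 0xE8, P'[3] = 0x55, P'[4] = 0x03, P'[5] = 0xAB, P'[6] = 0xD7

In OFB with a reused IV, both messages share the same keystream S_i, so C_i ⊕ C'_i = P_i ⊕ P'_i and thus P'_i = P_i ⊕ C_i ⊕ C'_i.
P'[1]: 0x87 ⊕ 0xF4 ⊕ 0xBC = 0xCF.
P'[2]: 0x20 ⊕ 0x78 ⊕ 0xB0 = 0xE8.
P'[3]: 0xDC ⊕ 0xE1 ⊕ 0x68 = 0x55.
P'[4]: 0x15 ⊕ 0x37 ⊕ 0x21 = 0x03.
P'[5]: 0xFD ⊕ 0xFA ⊕ 0xAC = 0xAB.
P'[6]: 0x88 ⊕ 0x64 ⊕ 0x3B = 0xD7.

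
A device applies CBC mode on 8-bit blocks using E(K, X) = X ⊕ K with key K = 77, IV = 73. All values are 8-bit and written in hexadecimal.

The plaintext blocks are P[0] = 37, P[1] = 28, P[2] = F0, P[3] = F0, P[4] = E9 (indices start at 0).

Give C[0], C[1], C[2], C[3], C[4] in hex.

C[0] = 33, C[1] = 6C, C[2] = EB, C[3] = 6C, C[4] = F2

CBC encryption: C_i = E(K, P_i ⊕ C_{i−1}), with C_{−1} = IV.
C[0]: P[0] ⊕ 73 = 44; E(K, 44) = 33.
C[1]: P[1] ⊕ 33 = 1B; E(K, 1B) = 6C.
C[2]: P[2] ⊕ 6C = 9C; E(K, 9C) = EB.
C[3]: P[3] ⊕ EB = 1B; E(K, 1B) = 6C.
C[4]: P[4] ⊕ 6C = 85; E(K, 85) = F2.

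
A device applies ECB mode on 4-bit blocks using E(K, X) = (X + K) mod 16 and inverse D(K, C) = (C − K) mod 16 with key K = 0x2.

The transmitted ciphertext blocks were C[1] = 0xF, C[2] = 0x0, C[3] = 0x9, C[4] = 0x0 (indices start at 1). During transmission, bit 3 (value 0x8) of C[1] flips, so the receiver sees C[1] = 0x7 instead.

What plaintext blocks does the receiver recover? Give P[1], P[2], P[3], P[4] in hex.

P[1] = 0x5, P[2] = 0xE, P[3] = 0x7, P[4] = 0xE

ECB decryption: P_i = D(K, C_i).
Only C[1] changed, to 0x7. In ECB, a change in C_i affects only P_i. Decrypting the received ciphertext:
P[1]: D(K, 0x7) = 0x5.
P[2]: D(K, 0x0) = 0xE.
P[3]: D(K, 0x9) = 0x7.
P[4]: D(K, 0x0) = 0xE.
Blocks that differ from the original plaintext: P[1].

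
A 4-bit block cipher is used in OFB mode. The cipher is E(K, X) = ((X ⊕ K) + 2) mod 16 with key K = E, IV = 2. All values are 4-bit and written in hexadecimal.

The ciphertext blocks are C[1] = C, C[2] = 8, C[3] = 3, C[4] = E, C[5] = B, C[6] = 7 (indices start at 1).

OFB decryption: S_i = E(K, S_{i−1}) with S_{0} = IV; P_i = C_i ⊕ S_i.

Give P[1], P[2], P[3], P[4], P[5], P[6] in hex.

P[1] = 2, P[2] = A, P[3] = D, P[4] = C, P[5] = 5, P[6] = 5

P[1]: S = E(K, 2) = E; C ⊕ E = 2.
P[2]: S = E(K, E) = 2; 8 ⊕ 2 = A.
P[3]: S = E(K, 2) = E; 3 ⊕ E = D.
P[4]: S = E(K, E) = 2; E ⊕ 2 = C.
P[5]: S = E(K, 2) = E; B ⊕ E = 5.
P[6]: S = E(K, E) = 2; 7 ⊕ 2 = 5.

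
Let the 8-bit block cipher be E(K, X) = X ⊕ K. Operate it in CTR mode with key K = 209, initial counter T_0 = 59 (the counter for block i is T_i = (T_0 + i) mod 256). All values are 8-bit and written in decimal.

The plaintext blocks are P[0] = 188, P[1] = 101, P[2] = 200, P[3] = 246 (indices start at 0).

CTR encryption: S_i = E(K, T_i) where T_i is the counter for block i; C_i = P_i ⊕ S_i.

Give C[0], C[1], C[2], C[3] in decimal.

C[0] = 86, C[1] = 136, C[2] = 36, C[3] = 25

C[0]: T = 59, S = E(K, T) = 234; 188 ⊕ 234 = 86.
C[1]: T = 60, S = E(K, T) = 237; 101 ⊕ 237 = 136.
C[2]: T = 61, S = E(K, T) = 236; 200 ⊕ 236 = 36.
C[3]: T = 62, S = E(K, T) = 239; 246 ⊕ 239 = 25.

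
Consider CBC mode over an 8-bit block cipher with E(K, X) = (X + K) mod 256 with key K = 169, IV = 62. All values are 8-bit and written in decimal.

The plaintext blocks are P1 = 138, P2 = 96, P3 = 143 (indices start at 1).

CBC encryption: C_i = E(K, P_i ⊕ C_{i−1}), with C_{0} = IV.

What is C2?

C2 = 230

C1: P1 ⊕ 62 = 180; E(K, 180) = 93.
C2: P2 ⊕ 93 = 61; E(K, 61) = 230.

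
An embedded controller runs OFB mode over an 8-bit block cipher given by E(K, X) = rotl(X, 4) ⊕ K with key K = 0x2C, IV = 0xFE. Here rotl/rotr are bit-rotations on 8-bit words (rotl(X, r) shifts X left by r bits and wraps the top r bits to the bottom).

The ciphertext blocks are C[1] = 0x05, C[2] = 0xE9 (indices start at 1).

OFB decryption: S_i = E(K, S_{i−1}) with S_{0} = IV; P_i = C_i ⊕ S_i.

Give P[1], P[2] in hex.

P[1] = 0xC6, P[2] = 0xF9

P[1]: S = E(K, 0xFE) = 0xC3; 0x05 ⊕ 0xC3 = 0xC6.
P[2]: S = E(K, 0xC3) = 0x10; 0xE9 ⊕ 0x10 = 0xF9.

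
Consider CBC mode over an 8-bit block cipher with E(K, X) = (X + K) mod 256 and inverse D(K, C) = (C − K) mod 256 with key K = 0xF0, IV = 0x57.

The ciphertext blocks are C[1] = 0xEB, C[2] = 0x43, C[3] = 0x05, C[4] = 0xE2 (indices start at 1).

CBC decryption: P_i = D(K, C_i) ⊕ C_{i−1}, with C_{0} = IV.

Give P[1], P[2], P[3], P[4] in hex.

P[1] = 0xAC, P[2] = 0xB8, P[3] = 0x56, P[4] = 0xF7

P[1]: D(K, 0xEB) = 0xFB; 0xFB ⊕ 0x57 = 0xAC.
P[2]: D(K, 0x43) = 0x53; 0x53 ⊕ 0xEB = 0xB8.
P[3]: D(K, 0x05) = 0x15; 0x15 ⊕ 0x43 = 0x56.
P[4]: D(K, 0xE2) = 0xF2; 0xF2 ⊕ 0x05 = 0xF7.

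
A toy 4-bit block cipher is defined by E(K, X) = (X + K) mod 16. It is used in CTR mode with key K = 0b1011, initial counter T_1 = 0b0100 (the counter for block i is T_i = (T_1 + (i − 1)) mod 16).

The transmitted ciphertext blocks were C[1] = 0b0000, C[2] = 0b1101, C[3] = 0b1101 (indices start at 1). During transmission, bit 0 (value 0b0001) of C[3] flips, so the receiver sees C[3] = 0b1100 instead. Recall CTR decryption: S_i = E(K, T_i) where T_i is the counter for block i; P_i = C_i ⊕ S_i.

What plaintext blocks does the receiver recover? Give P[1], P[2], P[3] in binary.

Only C[3] changed, to 0b1100. In CTR, a change in C_i flips the same bit in P_i only; the keystream is unaffected. Decrypting the received ciphertext:
P[1]: T = 0b0100, S = E(K, T) = 0b1111; 0b0000 ⊕ 0b1111 = 0b1111.
P[2]: T = 0b0101, S = E(K, T) = 0b0000; 0b1101 ⊕ 0b0000 = 0b1101.
P[3]: T = 0b0110, S = E(K, T) = 0b0001; 0b1100 ⊕ 0b0001 = 0b1101.
Blocks that differ from the original plaintext: P[3].

P[1] = 0b1111, P[2] = 0b1101, P[3] = 0b1101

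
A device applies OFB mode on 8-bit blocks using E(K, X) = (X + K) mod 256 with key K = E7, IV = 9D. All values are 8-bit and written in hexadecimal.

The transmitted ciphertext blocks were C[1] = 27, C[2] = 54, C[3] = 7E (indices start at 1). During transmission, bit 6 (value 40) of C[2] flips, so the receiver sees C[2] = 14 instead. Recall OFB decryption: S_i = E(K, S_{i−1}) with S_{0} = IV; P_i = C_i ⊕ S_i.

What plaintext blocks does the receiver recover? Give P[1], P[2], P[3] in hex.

Only C[2] changed, to 14. In OFB, a change in C_i flips the same bit in P_i only; the keystream is unaffected. Decrypting the received ciphertext:
P[1]: S = E(K, 9D) = 84; 27 ⊕ 84 = A3.
P[2]: S = E(K, 84) = 6B; 14 ⊕ 6B = 7F.
P[3]: S = E(K, 6B) = 52; 7E ⊕ 52 = 2C.
Blocks that differ from the original plaintext: P[2].

P[1] = A3, P[2] = 7F, P[3] = 2C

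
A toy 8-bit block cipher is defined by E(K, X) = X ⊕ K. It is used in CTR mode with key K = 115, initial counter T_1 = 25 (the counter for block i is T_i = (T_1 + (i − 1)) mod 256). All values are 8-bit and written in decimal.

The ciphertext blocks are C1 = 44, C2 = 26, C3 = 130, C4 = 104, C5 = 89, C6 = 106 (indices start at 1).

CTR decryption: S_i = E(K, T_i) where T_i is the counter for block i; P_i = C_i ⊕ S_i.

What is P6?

P6: T = 30, S = E(K, T) = 109; 106 ⊕ 109 = 7.

P6 = 7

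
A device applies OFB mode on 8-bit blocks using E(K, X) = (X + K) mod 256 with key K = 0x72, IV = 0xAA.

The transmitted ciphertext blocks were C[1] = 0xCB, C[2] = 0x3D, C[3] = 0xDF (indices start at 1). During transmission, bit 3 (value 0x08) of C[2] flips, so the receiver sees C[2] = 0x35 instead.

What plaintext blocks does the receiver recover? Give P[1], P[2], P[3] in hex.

P[1] = 0xD7, P[2] = 0xBB, P[3] = 0xDF

OFB decryption: S_i = E(K, S_{i−1}) with S_{0} = IV; P_i = C_i ⊕ S_i.
Only C[2] changed, to 0x35. In OFB, a change in C_i flips the same bit in P_i only; the keystream is unaffected. Decrypting the received ciphertext:
P[1]: S = E(K, 0xAA) = 0x1C; 0xCB ⊕ 0x1C = 0xD7.
P[2]: S = E(K, 0x1C) = 0x8E; 0x35 ⊕ 0x8E = 0xBB.
P[3]: S = E(K, 0x8E) = 0x00; 0xDF ⊕ 0x00 = 0xDF.
Blocks that differ from the original plaintext: P[2].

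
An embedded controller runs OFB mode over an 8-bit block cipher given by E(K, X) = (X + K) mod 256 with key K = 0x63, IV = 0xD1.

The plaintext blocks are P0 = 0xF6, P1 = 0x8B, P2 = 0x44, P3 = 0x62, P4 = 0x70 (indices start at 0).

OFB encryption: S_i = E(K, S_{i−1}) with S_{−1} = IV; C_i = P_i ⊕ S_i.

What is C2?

C0: S = E(K, 0xD1) = 0x34; 0xF6 ⊕ 0x34 = 0xC2.
C1: S = E(K, 0x34) = 0x97; 0x8B ⊕ 0x97 = 0x1C.
C2: S = E(K, 0x97) = 0xFA; 0x44 ⊕ 0xFA = 0xBE.

C2 = 0xBE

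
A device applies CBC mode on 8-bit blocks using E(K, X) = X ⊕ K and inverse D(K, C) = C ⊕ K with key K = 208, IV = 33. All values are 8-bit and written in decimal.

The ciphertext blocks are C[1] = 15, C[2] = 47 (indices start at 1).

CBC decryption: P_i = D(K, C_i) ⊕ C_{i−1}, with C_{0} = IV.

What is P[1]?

P[1]: D(K, 15) = 223; 223 ⊕ 33 = 254.

P[1] = 254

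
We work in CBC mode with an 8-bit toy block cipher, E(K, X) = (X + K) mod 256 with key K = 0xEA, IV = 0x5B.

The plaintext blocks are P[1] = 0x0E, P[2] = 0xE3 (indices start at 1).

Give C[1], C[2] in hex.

C[1] = 0x3F, C[2] = 0xC6

CBC encryption: C_i = E(K, P_i ⊕ C_{i−1}), with C_{0} = IV.
C[1]: P[1] ⊕ 0x5B = 0x55; E(K, 0x55) = 0x3F.
C[2]: P[2] ⊕ 0x3F = 0xDC; E(K, 0xDC) = 0xC6.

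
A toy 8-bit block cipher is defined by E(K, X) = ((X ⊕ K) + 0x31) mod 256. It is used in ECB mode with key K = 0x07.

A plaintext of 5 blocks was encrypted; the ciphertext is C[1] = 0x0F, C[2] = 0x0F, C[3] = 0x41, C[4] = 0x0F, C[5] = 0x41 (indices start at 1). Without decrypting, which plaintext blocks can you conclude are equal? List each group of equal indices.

ECB encrypts each block independently with the same key, so equal ciphertext blocks imply equal plaintext blocks.
C[1] = C[2] = C[4] = 0x0F, so P[1] = P[2] = P[4].
C[3] = C[5] = 0x41, so P[3] = P[5].

P[1] = P[2] = P[4]; P[3] = P[5]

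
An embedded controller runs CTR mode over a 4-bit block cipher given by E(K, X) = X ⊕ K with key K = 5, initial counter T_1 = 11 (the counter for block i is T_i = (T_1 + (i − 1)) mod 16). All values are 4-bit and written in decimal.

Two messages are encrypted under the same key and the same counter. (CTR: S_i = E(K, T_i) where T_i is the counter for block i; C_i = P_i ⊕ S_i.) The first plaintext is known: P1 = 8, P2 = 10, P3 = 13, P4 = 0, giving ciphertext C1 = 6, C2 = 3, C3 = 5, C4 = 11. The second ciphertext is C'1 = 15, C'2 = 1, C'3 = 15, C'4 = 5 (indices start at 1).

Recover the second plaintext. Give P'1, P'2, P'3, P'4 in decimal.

In CTR with a reused counter, both messages share the same keystream S_i, so C_i ⊕ C'_i = P_i ⊕ P'_i and thus P'_i = P_i ⊕ C_i ⊕ C'_i.
P'1: 8 ⊕ 6 ⊕ 15 = 1.
P'2: 10 ⊕ 3 ⊕ 1 = 8.
P'3: 13 ⊕ 5 ⊕ 15 = 7.
P'4: 0 ⊕ 11 ⊕ 5 = 14.

P'1 = 1, P'2 = 8, P'3 = 7, P'4 = 14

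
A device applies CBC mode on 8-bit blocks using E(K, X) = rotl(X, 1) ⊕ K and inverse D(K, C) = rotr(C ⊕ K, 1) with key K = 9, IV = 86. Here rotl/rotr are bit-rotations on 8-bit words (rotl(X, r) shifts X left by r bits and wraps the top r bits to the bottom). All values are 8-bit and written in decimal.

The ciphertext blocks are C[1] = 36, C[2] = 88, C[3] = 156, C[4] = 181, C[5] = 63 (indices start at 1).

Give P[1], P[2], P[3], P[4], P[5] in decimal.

P[1] = 192, P[2] = 140, P[3] = 146, P[4] = 194, P[5] = 174

CBC decryption: P_i = D(K, C_i) ⊕ C_{i−1}, with C_{0} = IV.
P[1]: D(K, 36) = 150; 150 ⊕ 86 = 192.
P[2]: D(K, 88) = 168; 168 ⊕ 36 = 140.
P[3]: D(K, 156) = 202; 202 ⊕ 88 = 146.
P[4]: D(K, 181) = 94; 94 ⊕ 156 = 194.
P[5]: D(K, 63) = 27; 27 ⊕ 181 = 174.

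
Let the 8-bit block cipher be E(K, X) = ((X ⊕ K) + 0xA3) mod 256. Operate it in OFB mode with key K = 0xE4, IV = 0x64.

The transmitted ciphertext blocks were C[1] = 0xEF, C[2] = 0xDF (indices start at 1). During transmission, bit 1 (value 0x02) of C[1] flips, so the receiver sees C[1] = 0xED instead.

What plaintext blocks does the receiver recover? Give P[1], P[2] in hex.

P[1] = 0xCE, P[2] = 0xB5

OFB decryption: S_i = E(K, S_{i−1}) with S_{0} = IV; P_i = C_i ⊕ S_i.
Only C[1] changed, to 0xED. In OFB, a change in C_i flips the same bit in P_i only; the keystream is unaffected. Decrypting the received ciphertext:
P[1]: S = E(K, 0x64) = 0x23; 0xED ⊕ 0x23 = 0xCE.
P[2]: S = E(K, 0x23) = 0x6A; 0xDF ⊕ 0x6A = 0xB5.
Blocks that differ from the original plaintext: P[1].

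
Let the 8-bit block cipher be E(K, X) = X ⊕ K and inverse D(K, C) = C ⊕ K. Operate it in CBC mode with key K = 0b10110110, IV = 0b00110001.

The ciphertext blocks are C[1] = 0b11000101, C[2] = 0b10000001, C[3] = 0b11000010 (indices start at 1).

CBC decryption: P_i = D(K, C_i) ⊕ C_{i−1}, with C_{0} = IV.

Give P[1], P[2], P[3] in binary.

P[1]: D(K, 0b11000101) = 0b01110011; 0b01110011 ⊕ 0b00110001 = 0b01000010.
P[2]: D(K, 0b10000001) = 0b00110111; 0b00110111 ⊕ 0b11000101 = 0b11110010.
P[3]: D(K, 0b11000010) = 0b01110100; 0b01110100 ⊕ 0b10000001 = 0b11110101.

P[1] = 0b01000010, P[2] = 0b11110010, P[3] = 0b11110101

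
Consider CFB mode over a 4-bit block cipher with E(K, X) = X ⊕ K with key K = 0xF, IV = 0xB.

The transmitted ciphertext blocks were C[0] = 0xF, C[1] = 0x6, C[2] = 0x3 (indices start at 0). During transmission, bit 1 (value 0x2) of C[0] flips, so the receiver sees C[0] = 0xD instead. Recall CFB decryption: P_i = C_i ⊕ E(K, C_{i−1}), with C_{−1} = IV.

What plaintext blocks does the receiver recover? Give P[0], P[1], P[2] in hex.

P[0] = 0x9, P[1] = 0x4, P[2] = 0xA

Only C[0] changed, to 0xD. In CFB, a change in C_i flips the same bit in P_i and garbles P_{i+1}. Decrypting the received ciphertext:
P[0]: E(K, 0xB) = 0x4; 0xD ⊕ 0x4 = 0x9.
P[1]: E(K, 0xD) = 0x2; 0x6 ⊕ 0x2 = 0x4.
P[2]: E(K, 0x6) = 0x9; 0x3 ⊕ 0x9 = 0xA.
Blocks that differ from the original plaintext: P[0], P[1].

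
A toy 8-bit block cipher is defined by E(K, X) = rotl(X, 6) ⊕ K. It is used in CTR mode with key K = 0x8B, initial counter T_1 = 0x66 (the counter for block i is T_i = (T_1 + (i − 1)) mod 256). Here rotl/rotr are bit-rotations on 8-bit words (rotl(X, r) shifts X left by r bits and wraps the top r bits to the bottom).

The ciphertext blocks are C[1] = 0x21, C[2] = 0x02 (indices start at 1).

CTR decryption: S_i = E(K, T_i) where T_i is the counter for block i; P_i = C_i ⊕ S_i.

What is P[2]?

P[2] = 0x50

P[2]: T = 0x67, S = E(K, T) = 0x52; 0x02 ⊕ 0x52 = 0x50.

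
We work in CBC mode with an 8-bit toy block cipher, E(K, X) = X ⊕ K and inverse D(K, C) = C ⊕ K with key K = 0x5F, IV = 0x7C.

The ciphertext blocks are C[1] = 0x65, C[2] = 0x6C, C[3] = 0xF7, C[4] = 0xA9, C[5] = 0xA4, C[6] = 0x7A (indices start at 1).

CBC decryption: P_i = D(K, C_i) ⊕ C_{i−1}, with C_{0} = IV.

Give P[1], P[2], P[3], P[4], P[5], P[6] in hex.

P[1]: D(K, 0x65) = 0x3A; 0x3A ⊕ 0x7C = 0x46.
P[2]: D(K, 0x6C) = 0x33; 0x33 ⊕ 0x65 = 0x56.
P[3]: D(K, 0xF7) = 0xA8; 0xA8 ⊕ 0x6C = 0xC4.
P[4]: D(K, 0xA9) = 0xF6; 0xF6 ⊕ 0xF7 = 0x01.
P[5]: D(K, 0xA4) = 0xFB; 0xFB ⊕ 0xA9 = 0x52.
P[6]: D(K, 0x7A) = 0x25; 0x25 ⊕ 0xA4 = 0x81.

P[1] = 0x46, P[2] = 0x56, P[3] = 0xC4, P[4] = 0x01, P[5] = 0x52, P[6] = 0x81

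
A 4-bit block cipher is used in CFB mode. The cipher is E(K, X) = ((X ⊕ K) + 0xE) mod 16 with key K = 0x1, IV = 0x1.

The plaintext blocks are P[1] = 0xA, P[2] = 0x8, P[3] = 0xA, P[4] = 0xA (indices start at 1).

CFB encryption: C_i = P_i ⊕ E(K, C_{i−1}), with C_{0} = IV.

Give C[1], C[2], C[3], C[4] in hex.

C[1] = 0x4, C[2] = 0xB, C[3] = 0x2, C[4] = 0xB

C[1]: E(K, 0x1) = 0xE; 0xA ⊕ 0xE = 0x4.
C[2]: E(K, 0x4) = 0x3; 0x8 ⊕ 0x3 = 0xB.
C[3]: E(K, 0xB) = 0x8; 0xA ⊕ 0x8 = 0x2.
C[4]: E(K, 0x2) = 0x1; 0xA ⊕ 0x1 = 0xB.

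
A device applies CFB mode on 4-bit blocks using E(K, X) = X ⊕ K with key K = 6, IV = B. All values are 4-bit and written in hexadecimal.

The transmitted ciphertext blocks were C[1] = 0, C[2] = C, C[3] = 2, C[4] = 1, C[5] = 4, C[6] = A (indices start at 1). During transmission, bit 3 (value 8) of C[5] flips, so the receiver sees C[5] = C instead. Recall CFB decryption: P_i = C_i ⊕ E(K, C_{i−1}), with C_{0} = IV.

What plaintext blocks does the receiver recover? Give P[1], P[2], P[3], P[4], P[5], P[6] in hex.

P[1] = D, P[2] = A, P[3] = 8, P[4] = 5, P[5] = B, P[6] = 0

Only C[5] changed, to C. In CFB, a change in C_i flips the same bit in P_i and garbles P_{i+1}. Decrypting the received ciphertext:
P[1]: E(K, B) = D; 0 ⊕ D = D.
P[2]: E(K, 0) = 6; C ⊕ 6 = A.
P[3]: E(K, C) = A; 2 ⊕ A = 8.
P[4]: E(K, 2) = 4; 1 ⊕ 4 = 5.
P[5]: E(K, 1) = 7; C ⊕ 7 = B.
P[6]: E(K, C) = A; A ⊕ A = 0.
Blocks that differ from the original plaintext: P[5], P[6].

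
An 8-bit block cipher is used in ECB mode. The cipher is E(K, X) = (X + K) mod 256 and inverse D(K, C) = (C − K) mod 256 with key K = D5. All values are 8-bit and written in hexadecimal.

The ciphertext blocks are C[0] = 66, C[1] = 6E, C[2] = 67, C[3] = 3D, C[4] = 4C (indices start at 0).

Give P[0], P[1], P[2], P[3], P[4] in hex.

ECB decryption: P_i = D(K, C_i).
P[0]: D(K, 66) = 91.
P[1]: D(K, 6E) = 99.
P[2]: D(K, 67) = 92.
P[3]: D(K, 3D) = 68.
P[4]: D(K, 4C) = 77.

P[0] = 91, P[1] = 99, P[2] = 92, P[3] = 68, P[4] = 77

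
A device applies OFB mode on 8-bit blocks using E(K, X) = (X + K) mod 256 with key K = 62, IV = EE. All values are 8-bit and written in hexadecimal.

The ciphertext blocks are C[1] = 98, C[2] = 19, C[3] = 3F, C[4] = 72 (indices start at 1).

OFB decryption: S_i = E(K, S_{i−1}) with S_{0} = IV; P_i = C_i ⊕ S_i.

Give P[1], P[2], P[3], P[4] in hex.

P[1]: S = E(K, EE) = 50; 98 ⊕ 50 = C8.
P[2]: S = E(K, 50) = B2; 19 ⊕ B2 = AB.
P[3]: S = E(K, B2) = 14; 3F ⊕ 14 = 2B.
P[4]: S = E(K, 14) = 76; 72 ⊕ 76 = 04.

P[1] = C8, P[2] = AB, P[3] = 2B, P[4] = 04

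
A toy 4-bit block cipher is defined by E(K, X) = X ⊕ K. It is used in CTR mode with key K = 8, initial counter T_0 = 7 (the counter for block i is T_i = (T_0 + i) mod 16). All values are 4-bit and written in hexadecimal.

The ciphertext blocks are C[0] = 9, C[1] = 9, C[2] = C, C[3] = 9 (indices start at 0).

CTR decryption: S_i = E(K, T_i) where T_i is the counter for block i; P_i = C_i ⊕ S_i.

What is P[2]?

P[2] = D

P[2]: T = 9, S = E(K, T) = 1; C ⊕ 1 = D.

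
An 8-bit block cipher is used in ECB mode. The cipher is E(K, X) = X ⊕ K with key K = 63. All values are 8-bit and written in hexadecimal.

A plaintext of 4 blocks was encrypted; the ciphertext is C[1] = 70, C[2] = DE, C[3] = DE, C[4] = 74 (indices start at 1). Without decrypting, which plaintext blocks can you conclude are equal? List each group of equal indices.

ECB encrypts each block independently with the same key, so equal ciphertext blocks imply equal plaintext blocks.
C[2] = C[3] = DE, so P[2] = P[3].

P[2] = P[3]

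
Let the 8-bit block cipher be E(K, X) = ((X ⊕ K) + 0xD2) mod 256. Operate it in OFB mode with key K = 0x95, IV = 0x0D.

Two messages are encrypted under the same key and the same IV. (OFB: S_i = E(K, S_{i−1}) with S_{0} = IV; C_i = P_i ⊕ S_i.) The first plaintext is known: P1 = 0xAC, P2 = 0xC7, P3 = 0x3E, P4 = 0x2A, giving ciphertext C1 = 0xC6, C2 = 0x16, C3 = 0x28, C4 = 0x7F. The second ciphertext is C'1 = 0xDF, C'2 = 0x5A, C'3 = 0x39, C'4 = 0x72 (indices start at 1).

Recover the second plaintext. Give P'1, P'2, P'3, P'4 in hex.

P'1 = 0xB5, P'2 = 0x8B, P'3 = 0x2F, P'4 = 0x27

In OFB with a reused IV, both messages share the same keystream S_i, so C_i ⊕ C'_i = P_i ⊕ P'_i and thus P'_i = P_i ⊕ C_i ⊕ C'_i.
P'1: 0xAC ⊕ 0xC6 ⊕ 0xDF = 0xB5.
P'2: 0xC7 ⊕ 0x16 ⊕ 0x5A = 0x8B.
P'3: 0x3E ⊕ 0x28 ⊕ 0x39 = 0x2F.
P'4: 0x2A ⊕ 0x7F ⊕ 0x72 = 0x27.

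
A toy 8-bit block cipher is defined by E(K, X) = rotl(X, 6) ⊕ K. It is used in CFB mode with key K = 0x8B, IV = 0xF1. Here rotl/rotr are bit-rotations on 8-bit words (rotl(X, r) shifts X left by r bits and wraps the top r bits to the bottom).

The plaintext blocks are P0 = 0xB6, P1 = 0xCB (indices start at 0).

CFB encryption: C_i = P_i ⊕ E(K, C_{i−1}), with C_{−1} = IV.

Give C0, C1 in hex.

C0: E(K, 0xF1) = 0xF7; 0xB6 ⊕ 0xF7 = 0x41.
C1: E(K, 0x41) = 0xDB; 0xCB ⊕ 0xDB = 0x10.

C0 = 0x41, C1 = 0x10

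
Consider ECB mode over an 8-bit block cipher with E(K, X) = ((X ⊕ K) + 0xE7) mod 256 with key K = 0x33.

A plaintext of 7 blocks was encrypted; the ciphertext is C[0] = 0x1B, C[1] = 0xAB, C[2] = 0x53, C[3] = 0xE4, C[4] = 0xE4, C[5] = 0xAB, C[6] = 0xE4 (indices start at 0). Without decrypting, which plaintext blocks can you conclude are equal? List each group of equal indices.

ECB encrypts each block independently with the same key, so equal ciphertext blocks imply equal plaintext blocks.
C[1] = C[5] = 0xAB, so P[1] = P[5].
C[3] = C[4] = C[6] = 0xE4, so P[3] = P[4] = P[6].

P[1] = P[5]; P[3] = P[4] = P[6]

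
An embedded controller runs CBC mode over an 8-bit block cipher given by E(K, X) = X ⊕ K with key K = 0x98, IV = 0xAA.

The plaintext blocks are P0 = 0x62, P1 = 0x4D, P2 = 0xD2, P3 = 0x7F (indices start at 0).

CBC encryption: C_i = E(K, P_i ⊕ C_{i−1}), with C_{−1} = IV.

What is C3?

C0: P0 ⊕ 0xAA = 0xC8; E(K, 0xC8) = 0x50.
C1: P1 ⊕ 0x50 = 0x1D; E(K, 0x1D) = 0x85.
C2: P2 ⊕ 0x85 = 0x57; E(K, 0x57) = 0xCF.
C3: P3 ⊕ 0xCF = 0xB0; E(K, 0xB0) = 0x28.

C3 = 0x28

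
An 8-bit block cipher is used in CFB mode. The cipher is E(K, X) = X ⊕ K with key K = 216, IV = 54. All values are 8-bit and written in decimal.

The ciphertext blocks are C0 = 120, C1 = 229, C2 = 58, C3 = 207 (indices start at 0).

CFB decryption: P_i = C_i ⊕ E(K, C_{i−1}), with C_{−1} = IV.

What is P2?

P2 = 7

P2: E(K, 229) = 61; 58 ⊕ 61 = 7.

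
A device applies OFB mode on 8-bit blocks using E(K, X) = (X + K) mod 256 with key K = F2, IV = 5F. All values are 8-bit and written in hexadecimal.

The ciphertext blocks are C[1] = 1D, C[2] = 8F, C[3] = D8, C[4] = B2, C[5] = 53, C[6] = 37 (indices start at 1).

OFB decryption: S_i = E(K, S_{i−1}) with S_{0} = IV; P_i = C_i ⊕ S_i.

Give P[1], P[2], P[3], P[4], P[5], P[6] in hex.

P[1] = 4C, P[2] = CC, P[3] = ED, P[4] = 95, P[5] = 4A, P[6] = 3C

P[1]: S = E(K, 5F) = 51; 1D ⊕ 51 = 4C.
P[2]: S = E(K, 51) = 43; 8F ⊕ 43 = CC.
P[3]: S = E(K, 43) = 35; D8 ⊕ 35 = ED.
P[4]: S = E(K, 35) = 27; B2 ⊕ 27 = 95.
P[5]: S = E(K, 27) = 19; 53 ⊕ 19 = 4A.
P[6]: S = E(K, 19) = 0B; 37 ⊕ 0B = 3C.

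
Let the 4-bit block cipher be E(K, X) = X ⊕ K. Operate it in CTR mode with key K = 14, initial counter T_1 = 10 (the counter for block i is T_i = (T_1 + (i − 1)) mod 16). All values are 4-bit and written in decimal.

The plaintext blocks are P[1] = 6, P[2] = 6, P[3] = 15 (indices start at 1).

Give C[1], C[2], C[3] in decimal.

C[1] = 2, C[2] = 3, C[3] = 13

CTR encryption: S_i = E(K, T_i) where T_i is the counter for block i; C_i = P_i ⊕ S_i.
C[1]: T = 10, S = E(K, T) = 4; 6 ⊕ 4 = 2.
C[2]: T = 11, S = E(K, T) = 5; 6 ⊕ 5 = 3.
C[3]: T = 12, S = E(K, T) = 2; 15 ⊕ 2 = 13.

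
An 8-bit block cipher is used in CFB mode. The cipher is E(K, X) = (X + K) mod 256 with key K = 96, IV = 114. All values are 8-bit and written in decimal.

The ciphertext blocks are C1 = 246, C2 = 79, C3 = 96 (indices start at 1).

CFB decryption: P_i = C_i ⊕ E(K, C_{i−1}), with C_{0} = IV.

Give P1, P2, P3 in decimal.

P1: E(K, 114) = 210; 246 ⊕ 210 = 36.
P2: E(K, 246) = 86; 79 ⊕ 86 = 25.
P3: E(K, 79) = 175; 96 ⊕ 175 = 207.

P1 = 36, P2 = 25, P3 = 207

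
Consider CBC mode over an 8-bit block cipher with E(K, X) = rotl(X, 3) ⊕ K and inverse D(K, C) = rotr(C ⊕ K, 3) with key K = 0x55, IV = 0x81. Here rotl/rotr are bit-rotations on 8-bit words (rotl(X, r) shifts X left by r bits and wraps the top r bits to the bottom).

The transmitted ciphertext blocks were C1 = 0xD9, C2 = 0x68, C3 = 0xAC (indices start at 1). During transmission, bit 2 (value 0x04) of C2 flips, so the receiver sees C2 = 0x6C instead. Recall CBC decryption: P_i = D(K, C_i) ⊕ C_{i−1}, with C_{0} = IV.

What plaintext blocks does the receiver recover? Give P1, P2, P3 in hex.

Only C2 changed, to 0x6C. In CBC, a change in C_i garbles P_i and flips the same bit in P_{i+1}. Decrypting the received ciphertext:
P1: D(K, 0xD9) = 0x91; 0x91 ⊕ 0x81 = 0x10.
P2: D(K, 0x6C) = 0x27; 0x27 ⊕ 0xD9 = 0xFE.
P3: D(K, 0xAC) = 0x3F; 0x3F ⊕ 0x6C = 0x53.
Blocks that differ from the original plaintext: P2, P3.

P1 = 0x10, P2 = 0xFE, P3 = 0x53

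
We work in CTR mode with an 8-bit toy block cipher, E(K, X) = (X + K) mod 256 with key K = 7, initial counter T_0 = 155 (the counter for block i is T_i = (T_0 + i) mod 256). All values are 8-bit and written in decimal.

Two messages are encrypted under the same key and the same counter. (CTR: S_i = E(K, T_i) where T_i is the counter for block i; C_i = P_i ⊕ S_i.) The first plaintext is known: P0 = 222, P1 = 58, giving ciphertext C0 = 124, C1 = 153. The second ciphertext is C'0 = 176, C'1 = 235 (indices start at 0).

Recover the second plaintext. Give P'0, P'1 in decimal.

In CTR with a reused counter, both messages share the same keystream S_i, so C_i ⊕ C'_i = P_i ⊕ P'_i and thus P'_i = P_i ⊕ C_i ⊕ C'_i.
P'0: 222 ⊕ 124 ⊕ 176 = 18.
P'1: 58 ⊕ 153 ⊕ 235 = 72.

P'0 = 18, P'1 = 72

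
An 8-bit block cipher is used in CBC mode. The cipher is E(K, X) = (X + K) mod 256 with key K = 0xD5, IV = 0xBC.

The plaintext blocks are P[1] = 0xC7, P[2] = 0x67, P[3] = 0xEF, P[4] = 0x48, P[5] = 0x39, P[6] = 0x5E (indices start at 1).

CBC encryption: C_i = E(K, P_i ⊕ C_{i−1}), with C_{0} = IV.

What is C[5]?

C[5] = 0xD1

C[1]: P[1] ⊕ 0xBC = 0x7B; E(K, 0x7B) = 0x50.
C[2]: P[2] ⊕ 0x50 = 0x37; E(K, 0x37) = 0x0C.
C[3]: P[3] ⊕ 0x0C = 0xE3; E(K, 0xE3) = 0xB8.
C[4]: P[4] ⊕ 0xB8 = 0xF0; E(K, 0xF0) = 0xC5.
C[5]: P[5] ⊕ 0xC5 = 0xFC; E(K, 0xFC) = 0xD1.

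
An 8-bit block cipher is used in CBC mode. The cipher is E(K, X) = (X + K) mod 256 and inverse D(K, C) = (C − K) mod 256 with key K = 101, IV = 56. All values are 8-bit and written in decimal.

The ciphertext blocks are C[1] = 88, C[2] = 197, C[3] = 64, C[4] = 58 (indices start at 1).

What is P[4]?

P[4] = 149

CBC decryption: P_i = D(K, C_i) ⊕ C_{i−1}, with C_{0} = IV.
P[4]: D(K, 58) = 213; 213 ⊕ 64 = 149.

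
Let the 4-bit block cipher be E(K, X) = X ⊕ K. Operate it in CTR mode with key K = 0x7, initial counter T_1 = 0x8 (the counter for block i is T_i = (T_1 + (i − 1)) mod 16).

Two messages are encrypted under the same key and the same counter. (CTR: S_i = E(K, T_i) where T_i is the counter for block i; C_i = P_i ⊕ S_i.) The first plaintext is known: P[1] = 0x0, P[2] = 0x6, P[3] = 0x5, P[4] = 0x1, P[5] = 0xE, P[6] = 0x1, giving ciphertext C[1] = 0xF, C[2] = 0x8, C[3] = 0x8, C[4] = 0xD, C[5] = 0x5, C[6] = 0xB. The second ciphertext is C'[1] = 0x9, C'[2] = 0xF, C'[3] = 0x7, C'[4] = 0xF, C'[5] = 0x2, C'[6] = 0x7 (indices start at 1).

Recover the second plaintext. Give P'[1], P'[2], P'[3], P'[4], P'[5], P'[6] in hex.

P'[1] = 0x6, P'[2] = 0x1, P'[3] = 0xA, P'[4] = 0x3, P'[5] = 0x9, P'[6] = 0xD

In CTR with a reused counter, both messages share the same keystream S_i, so C_i ⊕ C'_i = P_i ⊕ P'_i and thus P'_i = P_i ⊕ C_i ⊕ C'_i.
P'[1]: 0x0 ⊕ 0xF ⊕ 0x9 = 0x6.
P'[2]: 0x6 ⊕ 0x8 ⊕ 0xF = 0x1.
P'[3]: 0x5 ⊕ 0x8 ⊕ 0x7 = 0xA.
P'[4]: 0x1 ⊕ 0xD ⊕ 0xF = 0x3.
P'[5]: 0xE ⊕ 0x5 ⊕ 0x2 = 0x9.
P'[6]: 0x1 ⊕ 0xB ⊕ 0x7 = 0xD.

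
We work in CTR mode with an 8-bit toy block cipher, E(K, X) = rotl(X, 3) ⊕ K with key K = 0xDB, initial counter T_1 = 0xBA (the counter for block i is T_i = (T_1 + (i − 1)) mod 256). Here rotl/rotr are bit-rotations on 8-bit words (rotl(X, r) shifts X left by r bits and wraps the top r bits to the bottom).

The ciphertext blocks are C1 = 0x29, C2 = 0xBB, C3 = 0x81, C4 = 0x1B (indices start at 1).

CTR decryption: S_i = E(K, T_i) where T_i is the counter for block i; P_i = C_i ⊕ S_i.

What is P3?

P3: T = 0xBC, S = E(K, T) = 0x3E; 0x81 ⊕ 0x3E = 0xBF.

P3 = 0xBF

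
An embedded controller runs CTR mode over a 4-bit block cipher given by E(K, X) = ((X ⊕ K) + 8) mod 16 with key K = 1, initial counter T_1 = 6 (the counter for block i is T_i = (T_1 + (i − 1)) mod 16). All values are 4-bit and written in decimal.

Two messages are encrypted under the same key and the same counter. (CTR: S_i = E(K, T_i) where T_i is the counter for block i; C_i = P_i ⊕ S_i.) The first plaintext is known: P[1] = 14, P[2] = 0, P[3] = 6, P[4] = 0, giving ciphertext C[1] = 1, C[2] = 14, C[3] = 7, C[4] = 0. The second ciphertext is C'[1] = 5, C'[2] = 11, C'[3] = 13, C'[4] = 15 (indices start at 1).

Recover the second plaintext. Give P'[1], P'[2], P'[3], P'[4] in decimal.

P'[1] = 10, P'[2] = 5, P'[3] = 12, P'[4] = 15

In CTR with a reused counter, both messages share the same keystream S_i, so C_i ⊕ C'_i = P_i ⊕ P'_i and thus P'_i = P_i ⊕ C_i ⊕ C'_i.
P'[1]: 14 ⊕ 1 ⊕ 5 = 10.
P'[2]: 0 ⊕ 14 ⊕ 11 = 5.
P'[3]: 6 ⊕ 7 ⊕ 13 = 12.
P'[4]: 0 ⊕ 0 ⊕ 15 = 15.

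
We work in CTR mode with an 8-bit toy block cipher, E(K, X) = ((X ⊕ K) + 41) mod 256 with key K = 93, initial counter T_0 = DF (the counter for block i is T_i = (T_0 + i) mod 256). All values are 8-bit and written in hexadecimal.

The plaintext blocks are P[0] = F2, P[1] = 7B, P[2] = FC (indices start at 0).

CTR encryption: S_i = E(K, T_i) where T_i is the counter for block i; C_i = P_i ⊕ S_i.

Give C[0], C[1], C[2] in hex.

C[0] = 7F, C[1] = CF, C[2] = 4F

C[0]: T = DF, S = E(K, T) = 8D; F2 ⊕ 8D = 7F.
C[1]: T = E0, S = E(K, T) = B4; 7B ⊕ B4 = CF.
C[2]: T = E1, S = E(K, T) = B3; FC ⊕ B3 = 4F.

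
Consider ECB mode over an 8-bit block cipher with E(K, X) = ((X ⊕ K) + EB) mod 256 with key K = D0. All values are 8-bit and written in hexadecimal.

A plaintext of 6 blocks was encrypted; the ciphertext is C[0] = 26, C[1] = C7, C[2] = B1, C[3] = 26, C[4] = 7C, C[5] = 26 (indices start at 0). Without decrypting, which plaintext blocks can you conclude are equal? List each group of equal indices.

P[0] = P[3] = P[5]

ECB encrypts each block independently with the same key, so equal ciphertext blocks imply equal plaintext blocks.
C[0] = C[3] = C[5] = 26, so P[0] = P[3] = P[5].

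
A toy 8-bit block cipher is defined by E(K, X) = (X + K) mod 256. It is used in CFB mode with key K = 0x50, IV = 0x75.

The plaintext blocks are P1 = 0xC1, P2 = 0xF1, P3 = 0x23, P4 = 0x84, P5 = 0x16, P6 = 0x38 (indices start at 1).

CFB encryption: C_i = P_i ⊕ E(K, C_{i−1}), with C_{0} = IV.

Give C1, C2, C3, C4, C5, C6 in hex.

C1 = 0x04, C2 = 0xA5, C3 = 0xD6, C4 = 0xA2, C5 = 0xE4, C6 = 0x0C

C1: E(K, 0x75) = 0xC5; 0xC1 ⊕ 0xC5 = 0x04.
C2: E(K, 0x04) = 0x54; 0xF1 ⊕ 0x54 = 0xA5.
C3: E(K, 0xA5) = 0xF5; 0x23 ⊕ 0xF5 = 0xD6.
C4: E(K, 0xD6) = 0x26; 0x84 ⊕ 0x26 = 0xA2.
C5: E(K, 0xA2) = 0xF2; 0x16 ⊕ 0xF2 = 0xE4.
C6: E(K, 0xE4) = 0x34; 0x38 ⊕ 0x34 = 0x0C.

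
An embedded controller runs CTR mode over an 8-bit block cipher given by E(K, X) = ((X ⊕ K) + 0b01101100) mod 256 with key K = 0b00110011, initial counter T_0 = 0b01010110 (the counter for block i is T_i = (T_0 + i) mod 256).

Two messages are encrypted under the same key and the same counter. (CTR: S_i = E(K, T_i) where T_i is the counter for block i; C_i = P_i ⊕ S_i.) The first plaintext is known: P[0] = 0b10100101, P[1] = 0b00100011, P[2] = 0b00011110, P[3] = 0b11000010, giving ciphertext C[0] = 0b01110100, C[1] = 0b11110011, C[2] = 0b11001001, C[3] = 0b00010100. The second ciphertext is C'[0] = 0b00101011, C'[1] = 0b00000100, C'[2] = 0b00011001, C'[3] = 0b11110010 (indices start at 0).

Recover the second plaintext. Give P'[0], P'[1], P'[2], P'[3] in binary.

In CTR with a reused counter, both messages share the same keystream S_i, so C_i ⊕ C'_i = P_i ⊕ P'_i and thus P'_i = P_i ⊕ C_i ⊕ C'_i.
P'[0]: 0b10100101 ⊕ 0b01110100 ⊕ 0b00101011 = 0b11111010.
P'[1]: 0b00100011 ⊕ 0b11110011 ⊕ 0b00000100 = 0b11010100.
P'[2]: 0b00011110 ⊕ 0b11001001 ⊕ 0b00011001 = 0b11001110.
P'[3]: 0b11000010 ⊕ 0b00010100 ⊕ 0b11110010 = 0b00100100.

P'[0] = 0b11111010, P'[1] = 0b11010100, P'[2] = 0b11001110, P'[3] = 0b00100100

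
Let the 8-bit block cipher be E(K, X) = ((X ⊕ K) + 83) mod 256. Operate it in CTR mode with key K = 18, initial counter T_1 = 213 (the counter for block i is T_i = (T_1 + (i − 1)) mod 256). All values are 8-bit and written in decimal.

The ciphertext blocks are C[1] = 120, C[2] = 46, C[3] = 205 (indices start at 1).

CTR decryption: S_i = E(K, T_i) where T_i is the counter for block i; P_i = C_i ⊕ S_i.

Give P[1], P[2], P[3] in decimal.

P[1]: T = 213, S = E(K, T) = 26; 120 ⊕ 26 = 98.
P[2]: T = 214, S = E(K, T) = 23; 46 ⊕ 23 = 57.
P[3]: T = 215, S = E(K, T) = 24; 205 ⊕ 24 = 213.

P[1] = 98, P[2] = 57, P[3] = 213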